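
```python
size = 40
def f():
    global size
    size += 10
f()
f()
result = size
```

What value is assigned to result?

Step 1: size = 40.
Step 2: First f(): size = 40 + 10 = 50.
Step 3: Second f(): size = 50 + 10 = 60. result = 60

The answer is 60.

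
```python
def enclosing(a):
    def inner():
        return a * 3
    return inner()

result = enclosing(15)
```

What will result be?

Step 1: enclosing(15) binds parameter a = 15.
Step 2: inner() accesses a = 15 from enclosing scope.
Step 3: result = 15 * 3 = 45

The answer is 45.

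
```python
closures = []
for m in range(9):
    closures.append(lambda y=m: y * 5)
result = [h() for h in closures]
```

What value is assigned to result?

Step 1: Default arg y=m captures m at each iteration.
Step 2: closures[k] has y defaulting to k, returns k * 5.
Step 3: result = [0, 5, 10, 15, 20, 25, 30, 35, 40]

The answer is [0, 5, 10, 15, 20, 25, 30, 35, 40].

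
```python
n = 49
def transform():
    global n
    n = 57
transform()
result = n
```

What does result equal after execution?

Step 1: n = 49 globally.
Step 2: transform() declares global n and sets it to 57.
Step 3: After transform(), global n = 57. result = 57

The answer is 57.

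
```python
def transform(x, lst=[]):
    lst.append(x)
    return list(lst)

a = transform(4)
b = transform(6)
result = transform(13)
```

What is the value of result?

Step 1: Default list is shared. list() creates copies for return values.
Step 2: Internal list grows: [4] -> [4, 6] -> [4, 6, 13].
Step 3: result = [4, 6, 13]

The answer is [4, 6, 13].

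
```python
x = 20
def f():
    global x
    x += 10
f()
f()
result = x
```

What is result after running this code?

Step 1: x = 20.
Step 2: First f(): x = 20 + 10 = 30.
Step 3: Second f(): x = 30 + 10 = 40. result = 40

The answer is 40.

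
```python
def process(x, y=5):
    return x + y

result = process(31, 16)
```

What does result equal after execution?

Step 1: process(31, 16) overrides default y with 16.
Step 2: Returns 31 + 16 = 47.
Step 3: result = 47

The answer is 47.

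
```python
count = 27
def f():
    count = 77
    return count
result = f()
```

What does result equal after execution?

Step 1: Global count = 27.
Step 2: f() creates local count = 77, shadowing the global.
Step 3: Returns local count = 77. result = 77

The answer is 77.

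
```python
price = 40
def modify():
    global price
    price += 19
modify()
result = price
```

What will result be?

Step 1: price = 40 globally.
Step 2: modify() modifies global price: price += 19 = 59.
Step 3: result = 59

The answer is 59.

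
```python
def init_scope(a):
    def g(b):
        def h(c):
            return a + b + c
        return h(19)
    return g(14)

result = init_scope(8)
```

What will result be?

Step 1: a = 8, b = 14, c = 19 across three nested scopes.
Step 2: h() accesses all three via LEGB rule.
Step 3: result = 8 + 14 + 19 = 41

The answer is 41.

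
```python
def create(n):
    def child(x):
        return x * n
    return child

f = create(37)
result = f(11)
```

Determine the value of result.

Step 1: create(37) creates a closure capturing n = 37.
Step 2: f(11) computes 11 * 37 = 407.
Step 3: result = 407

The answer is 407.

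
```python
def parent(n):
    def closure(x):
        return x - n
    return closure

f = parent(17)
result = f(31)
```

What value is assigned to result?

Step 1: parent(17) creates a closure capturing n = 17.
Step 2: f(31) computes 31 - 17 = 14.
Step 3: result = 14

The answer is 14.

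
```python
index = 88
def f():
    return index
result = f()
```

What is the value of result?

Step 1: index = 88 is defined in the global scope.
Step 2: f() looks up index. No local index exists, so Python checks the global scope via LEGB rule and finds index = 88.
Step 3: result = 88

The answer is 88.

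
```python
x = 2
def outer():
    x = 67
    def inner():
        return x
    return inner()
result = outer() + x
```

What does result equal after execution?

Step 1: Global x = 2. outer() shadows with x = 67.
Step 2: inner() returns enclosing x = 67. outer() = 67.
Step 3: result = 67 + global x (2) = 69

The answer is 69.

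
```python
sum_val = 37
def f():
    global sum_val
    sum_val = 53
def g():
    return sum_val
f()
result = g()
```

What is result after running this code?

Step 1: sum_val = 37.
Step 2: f() sets global sum_val = 53.
Step 3: g() reads global sum_val = 53. result = 53

The answer is 53.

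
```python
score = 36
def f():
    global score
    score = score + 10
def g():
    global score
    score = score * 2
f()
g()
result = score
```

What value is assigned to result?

Step 1: score = 36.
Step 2: f() adds 10: score = 36 + 10 = 46.
Step 3: g() doubles: score = 46 * 2 = 92.
Step 4: result = 92

The answer is 92.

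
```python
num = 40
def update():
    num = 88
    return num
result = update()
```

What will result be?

Step 1: Global num = 40.
Step 2: update() creates local num = 88, shadowing the global.
Step 3: Returns local num = 88. result = 88

The answer is 88.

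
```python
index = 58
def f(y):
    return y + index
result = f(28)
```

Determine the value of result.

Step 1: index = 58 is defined globally.
Step 2: f(28) uses parameter y = 28 and looks up index from global scope = 58.
Step 3: result = 28 + 58 = 86

The answer is 86.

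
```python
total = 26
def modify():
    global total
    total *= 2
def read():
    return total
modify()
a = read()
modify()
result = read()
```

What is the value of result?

Step 1: total = 26.
Step 2: First modify(): total = 26 * 2 = 52.
Step 3: Second modify(): total = 52 * 2 = 104.
Step 4: read() returns 104

The answer is 104.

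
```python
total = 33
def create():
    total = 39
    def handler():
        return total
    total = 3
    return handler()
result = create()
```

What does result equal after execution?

Step 1: create() sets total = 39, then later total = 3.
Step 2: handler() is called after total is reassigned to 3. Closures capture variables by reference, not by value.
Step 3: result = 3

The answer is 3.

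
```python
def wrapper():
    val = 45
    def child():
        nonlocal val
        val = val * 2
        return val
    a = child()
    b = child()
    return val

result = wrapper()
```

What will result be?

Step 1: val starts at 45.
Step 2: First child(): val = 45 * 2 = 90.
Step 3: Second child(): val = 90 * 2 = 180.
Step 4: result = 180

The answer is 180.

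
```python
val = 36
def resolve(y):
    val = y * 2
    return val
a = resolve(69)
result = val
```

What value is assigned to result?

Step 1: Global val = 36.
Step 2: resolve(69) creates local val = 69 * 2 = 138.
Step 3: Global val unchanged because no global keyword. result = 36

The answer is 36.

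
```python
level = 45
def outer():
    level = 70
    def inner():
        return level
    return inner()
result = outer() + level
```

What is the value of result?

Step 1: Global level = 45. outer() shadows with level = 70.
Step 2: inner() returns enclosing level = 70. outer() = 70.
Step 3: result = 70 + global level (45) = 115

The answer is 115.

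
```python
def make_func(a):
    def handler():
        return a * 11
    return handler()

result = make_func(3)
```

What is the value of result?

Step 1: make_func(3) binds parameter a = 3.
Step 2: handler() accesses a = 3 from enclosing scope.
Step 3: result = 3 * 11 = 33

The answer is 33.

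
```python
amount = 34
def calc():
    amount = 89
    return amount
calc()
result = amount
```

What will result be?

Step 1: amount = 34 globally.
Step 2: calc() creates a LOCAL amount = 89 (no global keyword!).
Step 3: The global amount is unchanged. result = 34

The answer is 34.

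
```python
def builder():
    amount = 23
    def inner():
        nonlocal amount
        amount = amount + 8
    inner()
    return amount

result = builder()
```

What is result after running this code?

Step 1: builder() sets amount = 23.
Step 2: inner() uses nonlocal to modify amount in builder's scope: amount = 23 + 8 = 31.
Step 3: builder() returns the modified amount = 31

The answer is 31.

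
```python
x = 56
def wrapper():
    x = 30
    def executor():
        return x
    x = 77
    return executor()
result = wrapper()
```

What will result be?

Step 1: wrapper() sets x = 30, then later x = 77.
Step 2: executor() is called after x is reassigned to 77. Closures capture variables by reference, not by value.
Step 3: result = 77

The answer is 77.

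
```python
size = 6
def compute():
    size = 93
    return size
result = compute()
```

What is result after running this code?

Step 1: Global size = 6.
Step 2: compute() creates local size = 93, shadowing the global.
Step 3: Returns local size = 93. result = 93

The answer is 93.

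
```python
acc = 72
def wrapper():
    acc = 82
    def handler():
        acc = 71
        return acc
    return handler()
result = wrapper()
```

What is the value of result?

Step 1: Three scopes define acc: global (72), wrapper (82), handler (71).
Step 2: handler() has its own local acc = 71, which shadows both enclosing and global.
Step 3: result = 71 (local wins in LEGB)

The answer is 71.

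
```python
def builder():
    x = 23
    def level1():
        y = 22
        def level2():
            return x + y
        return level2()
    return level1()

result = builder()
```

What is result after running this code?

Step 1: x = 23 in builder. y = 22 in level1.
Step 2: level2() reads x = 23 and y = 22 from enclosing scopes.
Step 3: result = 23 + 22 = 45

The answer is 45.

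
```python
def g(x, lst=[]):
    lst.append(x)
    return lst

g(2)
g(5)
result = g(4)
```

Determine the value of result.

Step 1: Mutable default argument gotcha! The list [] is created once.
Step 2: Each call appends to the SAME list: [2], [2, 5], [2, 5, 4].
Step 3: result = [2, 5, 4]

The answer is [2, 5, 4].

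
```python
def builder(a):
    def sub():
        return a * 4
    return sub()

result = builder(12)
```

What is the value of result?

Step 1: builder(12) binds parameter a = 12.
Step 2: sub() accesses a = 12 from enclosing scope.
Step 3: result = 12 * 4 = 48

The answer is 48.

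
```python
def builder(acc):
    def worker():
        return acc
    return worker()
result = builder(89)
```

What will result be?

Step 1: builder(89) binds parameter acc = 89.
Step 2: worker() looks up acc in enclosing scope and finds the parameter acc = 89.
Step 3: result = 89

The answer is 89.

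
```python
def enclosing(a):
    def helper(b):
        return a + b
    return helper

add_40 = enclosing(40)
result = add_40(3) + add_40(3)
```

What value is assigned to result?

Step 1: add_40 captures a = 40.
Step 2: add_40(3) = 40 + 3 = 43, called twice.
Step 3: result = 43 + 43 = 86

The answer is 86.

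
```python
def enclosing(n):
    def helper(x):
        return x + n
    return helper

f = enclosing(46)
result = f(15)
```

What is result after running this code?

Step 1: enclosing(46) creates a closure that captures n = 46.
Step 2: f(15) calls the closure with x = 15, returning 15 + 46 = 61.
Step 3: result = 61

The answer is 61.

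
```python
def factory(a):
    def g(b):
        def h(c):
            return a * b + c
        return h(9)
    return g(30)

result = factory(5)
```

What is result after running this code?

Step 1: a = 5, b = 30, c = 9.
Step 2: h() computes a * b + c = 5 * 30 + 9 = 159.
Step 3: result = 159

The answer is 159.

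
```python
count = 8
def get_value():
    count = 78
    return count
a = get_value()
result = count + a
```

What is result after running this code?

Step 1: Global count = 8. get_value() returns local count = 78.
Step 2: a = 78. Global count still = 8.
Step 3: result = 8 + 78 = 86

The answer is 86.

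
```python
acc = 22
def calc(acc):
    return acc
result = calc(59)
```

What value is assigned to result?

Step 1: Global acc = 22.
Step 2: calc(59) takes parameter acc = 59, which shadows the global.
Step 3: result = 59

The answer is 59.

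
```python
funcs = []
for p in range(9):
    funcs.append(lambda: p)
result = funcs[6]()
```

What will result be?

Step 1: The loop creates 9 lambdas, all referencing the same variable p.
Step 2: After the loop, p = 8 (final value).
Step 3: funcs[6]() looks up p at call time and finds 8. This is the late binding gotcha. result = 8

The answer is 8.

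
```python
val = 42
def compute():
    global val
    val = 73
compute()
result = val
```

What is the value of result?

Step 1: val = 42 globally.
Step 2: compute() declares global val and sets it to 73.
Step 3: After compute(), global val = 73. result = 73

The answer is 73.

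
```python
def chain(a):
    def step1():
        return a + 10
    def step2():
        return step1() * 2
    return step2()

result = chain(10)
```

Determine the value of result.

Step 1: chain(10) captures a = 10.
Step 2: step2() calls step1() which returns 10 + 10 = 20.
Step 3: step2() returns 20 * 2 = 40

The answer is 40.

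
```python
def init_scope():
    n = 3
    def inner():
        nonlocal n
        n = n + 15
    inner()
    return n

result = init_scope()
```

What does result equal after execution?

Step 1: init_scope() sets n = 3.
Step 2: inner() uses nonlocal to modify n in init_scope's scope: n = 3 + 15 = 18.
Step 3: init_scope() returns the modified n = 18

The answer is 18.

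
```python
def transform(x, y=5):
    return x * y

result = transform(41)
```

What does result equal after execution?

Step 1: transform(41) uses default y = 5.
Step 2: Returns 41 * 5 = 205.
Step 3: result = 205

The answer is 205.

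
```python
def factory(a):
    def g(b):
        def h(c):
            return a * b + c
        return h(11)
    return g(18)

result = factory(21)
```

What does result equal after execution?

Step 1: a = 21, b = 18, c = 11.
Step 2: h() computes a * b + c = 21 * 18 + 11 = 389.
Step 3: result = 389

The answer is 389.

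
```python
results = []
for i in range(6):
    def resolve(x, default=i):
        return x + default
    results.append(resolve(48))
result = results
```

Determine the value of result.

Step 1: Default argument default=i is evaluated at function definition time.
Step 2: Each iteration creates resolve with default = current i value.
Step 3: resolve(48) returns 48 + default. results = [48, 49, 50, 51, 52, 53]

The answer is [48, 49, 50, 51, 52, 53].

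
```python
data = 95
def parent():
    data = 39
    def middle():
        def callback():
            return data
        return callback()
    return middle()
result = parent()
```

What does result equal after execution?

Step 1: parent() defines data = 39. middle() and callback() have no local data.
Step 2: callback() checks local (none), enclosing middle() (none), enclosing parent() and finds data = 39.
Step 3: result = 39

The answer is 39.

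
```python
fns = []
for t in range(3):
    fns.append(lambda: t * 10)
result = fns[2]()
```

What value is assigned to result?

Step 1: All lambdas reference the same variable t (late binding).
Step 2: After the loop, t = 2. Every lambda returns t * 10.
Step 3: fns[2]() = 2 * 10 = 20

The answer is 20.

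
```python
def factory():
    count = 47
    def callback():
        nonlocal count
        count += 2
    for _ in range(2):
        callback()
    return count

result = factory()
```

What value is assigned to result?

Step 1: count = 47.
Step 2: callback() is called 2 times in a loop, each adding 2 via nonlocal.
Step 3: count = 47 + 2 * 2 = 51

The answer is 51.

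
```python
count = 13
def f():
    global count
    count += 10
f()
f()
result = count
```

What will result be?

Step 1: count = 13.
Step 2: First f(): count = 13 + 10 = 23.
Step 3: Second f(): count = 23 + 10 = 33. result = 33

The answer is 33.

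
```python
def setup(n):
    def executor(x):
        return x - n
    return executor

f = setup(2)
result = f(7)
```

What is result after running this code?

Step 1: setup(2) creates a closure capturing n = 2.
Step 2: f(7) computes 7 - 2 = 5.
Step 3: result = 5

The answer is 5.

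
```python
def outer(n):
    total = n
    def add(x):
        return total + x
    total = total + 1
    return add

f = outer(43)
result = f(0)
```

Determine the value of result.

Step 1: outer(43) sets total = 43, then total = 43 + 1 = 44.
Step 2: Closures capture by reference, so add sees total = 44.
Step 3: f(0) returns 44 + 0 = 44

The answer is 44.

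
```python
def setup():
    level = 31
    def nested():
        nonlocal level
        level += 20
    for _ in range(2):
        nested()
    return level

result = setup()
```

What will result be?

Step 1: level = 31.
Step 2: nested() is called 2 times in a loop, each adding 20 via nonlocal.
Step 3: level = 31 + 20 * 2 = 71

The answer is 71.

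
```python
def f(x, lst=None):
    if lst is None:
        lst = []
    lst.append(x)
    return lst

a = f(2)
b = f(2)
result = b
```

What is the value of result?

Step 1: None default with guard creates a NEW list each call.
Step 2: a = [2] (fresh list). b = [2] (another fresh list).
Step 3: result = [2] (this is the fix for mutable default)

The answer is [2].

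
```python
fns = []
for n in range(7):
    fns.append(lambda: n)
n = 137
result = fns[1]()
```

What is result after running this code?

Step 1: Lambdas capture the variable n by reference, not by value.
Step 2: After the loop, n is reassigned to 137.
Step 3: fns[1]() looks up the current n = 137. result = 137

The answer is 137.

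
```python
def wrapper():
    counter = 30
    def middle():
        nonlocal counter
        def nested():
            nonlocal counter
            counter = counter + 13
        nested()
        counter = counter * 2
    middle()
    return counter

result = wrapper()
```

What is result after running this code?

Step 1: counter = 30.
Step 2: nested() adds 13: counter = 30 + 13 = 43.
Step 3: middle() doubles: counter = 43 * 2 = 86.
Step 4: result = 86

The answer is 86.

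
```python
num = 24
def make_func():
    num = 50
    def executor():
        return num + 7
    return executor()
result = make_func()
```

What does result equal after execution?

Step 1: make_func() shadows global num with num = 50.
Step 2: executor() finds num = 50 in enclosing scope, computes 50 + 7 = 57.
Step 3: result = 57

The answer is 57.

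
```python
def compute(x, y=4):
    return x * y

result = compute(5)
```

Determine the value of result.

Step 1: compute(5) uses default y = 4.
Step 2: Returns 5 * 4 = 20.
Step 3: result = 20

The answer is 20.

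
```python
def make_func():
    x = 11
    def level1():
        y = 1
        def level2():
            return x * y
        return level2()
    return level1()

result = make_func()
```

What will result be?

Step 1: x = 11 in make_func. y = 1 in level1.
Step 2: level2() reads x = 11 and y = 1 from enclosing scopes.
Step 3: result = 11 * 1 = 11

The answer is 11.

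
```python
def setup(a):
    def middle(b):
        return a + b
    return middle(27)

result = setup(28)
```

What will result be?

Step 1: setup(28) passes a = 28.
Step 2: middle(27) has b = 27, reads a = 28 from enclosing.
Step 3: result = 28 + 27 = 55

The answer is 55.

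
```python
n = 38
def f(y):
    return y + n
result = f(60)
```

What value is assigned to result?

Step 1: n = 38 is defined globally.
Step 2: f(60) uses parameter y = 60 and looks up n from global scope = 38.
Step 3: result = 60 + 38 = 98

The answer is 98.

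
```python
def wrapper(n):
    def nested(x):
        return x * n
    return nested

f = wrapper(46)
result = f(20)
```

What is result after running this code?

Step 1: wrapper(46) creates a closure capturing n = 46.
Step 2: f(20) computes 20 * 46 = 920.
Step 3: result = 920

The answer is 920.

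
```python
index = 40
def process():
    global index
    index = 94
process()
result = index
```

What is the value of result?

Step 1: index = 40 globally.
Step 2: process() declares global index and sets it to 94.
Step 3: After process(), global index = 94. result = 94

The answer is 94.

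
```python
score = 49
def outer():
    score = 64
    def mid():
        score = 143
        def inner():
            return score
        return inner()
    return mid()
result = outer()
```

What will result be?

Step 1: Three levels of shadowing: global 49, outer 64, mid 143.
Step 2: inner() finds score = 143 in enclosing mid() scope.
Step 3: result = 143

The answer is 143.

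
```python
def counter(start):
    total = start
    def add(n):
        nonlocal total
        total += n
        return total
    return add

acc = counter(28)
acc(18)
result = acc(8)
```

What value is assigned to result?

Step 1: counter(28) creates closure with total = 28.
Step 2: First acc(18): total = 28 + 18 = 46.
Step 3: Second acc(8): total = 46 + 8 = 54. result = 54

The answer is 54.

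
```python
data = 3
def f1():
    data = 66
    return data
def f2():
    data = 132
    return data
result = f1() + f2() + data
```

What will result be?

Step 1: Each function shadows global data with its own local.
Step 2: f1() returns 66, f2() returns 132.
Step 3: Global data = 3 is unchanged. result = 66 + 132 + 3 = 201

The answer is 201.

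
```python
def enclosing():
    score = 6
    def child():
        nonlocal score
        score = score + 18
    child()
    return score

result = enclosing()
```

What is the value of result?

Step 1: enclosing() sets score = 6.
Step 2: child() uses nonlocal to modify score in enclosing's scope: score = 6 + 18 = 24.
Step 3: enclosing() returns the modified score = 24

The answer is 24.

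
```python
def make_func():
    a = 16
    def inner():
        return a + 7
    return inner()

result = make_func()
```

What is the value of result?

Step 1: make_func() defines a = 16.
Step 2: inner() reads a = 16 from enclosing scope, returns 16 + 7 = 23.
Step 3: result = 23

The answer is 23.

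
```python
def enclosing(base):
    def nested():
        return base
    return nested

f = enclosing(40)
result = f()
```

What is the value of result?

Step 1: enclosing(40) creates closure capturing base = 40.
Step 2: f() returns the captured base = 40.
Step 3: result = 40

The answer is 40.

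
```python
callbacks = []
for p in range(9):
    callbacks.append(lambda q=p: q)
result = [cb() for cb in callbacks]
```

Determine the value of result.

Step 1: Default arg q=p captures p at each iteration.
Step 2: Each lambda has its own default: 0, 1, ..., 8.
Step 3: result = [0, 1, 2, 3, 4, 5, 6, 7, 8]

The answer is [0, 1, 2, 3, 4, 5, 6, 7, 8].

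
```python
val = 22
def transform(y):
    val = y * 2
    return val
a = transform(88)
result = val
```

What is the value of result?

Step 1: Global val = 22.
Step 2: transform(88) creates local val = 88 * 2 = 176.
Step 3: Global val unchanged because no global keyword. result = 22

The answer is 22.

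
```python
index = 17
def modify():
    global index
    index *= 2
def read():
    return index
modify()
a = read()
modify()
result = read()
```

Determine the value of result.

Step 1: index = 17.
Step 2: First modify(): index = 17 * 2 = 34.
Step 3: Second modify(): index = 34 * 2 = 68.
Step 4: read() returns 68

The answer is 68.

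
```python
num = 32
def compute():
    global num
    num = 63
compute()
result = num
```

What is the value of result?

Step 1: num = 32 globally.
Step 2: compute() declares global num and sets it to 63.
Step 3: After compute(), global num = 63. result = 63

The answer is 63.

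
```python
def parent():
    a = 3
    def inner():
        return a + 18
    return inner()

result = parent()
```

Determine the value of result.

Step 1: parent() defines a = 3.
Step 2: inner() reads a = 3 from enclosing scope, returns 3 + 18 = 21.
Step 3: result = 21

The answer is 21.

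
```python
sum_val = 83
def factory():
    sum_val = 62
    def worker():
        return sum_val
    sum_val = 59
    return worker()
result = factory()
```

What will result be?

Step 1: factory() sets sum_val = 62, then later sum_val = 59.
Step 2: worker() is called after sum_val is reassigned to 59. Closures capture variables by reference, not by value.
Step 3: result = 59

The answer is 59.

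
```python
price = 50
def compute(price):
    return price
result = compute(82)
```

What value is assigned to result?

Step 1: Global price = 50.
Step 2: compute(82) takes parameter price = 82, which shadows the global.
Step 3: result = 82

The answer is 82.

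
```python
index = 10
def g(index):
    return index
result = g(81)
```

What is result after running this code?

Step 1: Global index = 10.
Step 2: g(81) takes parameter index = 81, which shadows the global.
Step 3: result = 81

The answer is 81.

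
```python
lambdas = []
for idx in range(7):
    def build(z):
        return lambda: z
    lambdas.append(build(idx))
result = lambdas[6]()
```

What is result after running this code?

Step 1: build(idx) creates a new scope capturing z = idx at call time.
Step 2: lambdas[6] = build(6), so its lambda captures z = 6.
Step 3: result = 6 (closure factory fixes late binding)

The answer is 6.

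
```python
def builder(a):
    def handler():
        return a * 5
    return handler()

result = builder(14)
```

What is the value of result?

Step 1: builder(14) binds parameter a = 14.
Step 2: handler() accesses a = 14 from enclosing scope.
Step 3: result = 14 * 5 = 70

The answer is 70.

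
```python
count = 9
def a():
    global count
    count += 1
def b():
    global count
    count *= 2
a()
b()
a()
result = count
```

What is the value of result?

Step 1: count = 9.
Step 2: a(): count = 9 + 1 = 10.
Step 3: b(): count = 10 * 2 = 20.
Step 4: a(): count = 20 + 1 = 21

The answer is 21.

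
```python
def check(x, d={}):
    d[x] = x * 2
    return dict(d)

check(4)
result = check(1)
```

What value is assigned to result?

Step 1: Mutable default dict is shared across calls.
Step 2: First call adds 4: 8. Second call adds 1: 2.
Step 3: result = {4: 8, 1: 2}

The answer is {4: 8, 1: 2}.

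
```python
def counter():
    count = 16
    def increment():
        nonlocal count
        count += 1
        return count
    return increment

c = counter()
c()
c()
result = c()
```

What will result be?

Step 1: counter() creates closure with count = 16.
Step 2: Each c() call increments count via nonlocal. After 3 calls: 16 + 3 = 19.
Step 3: result = 19

The answer is 19.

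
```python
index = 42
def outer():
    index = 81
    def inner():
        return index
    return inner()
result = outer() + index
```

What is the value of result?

Step 1: Global index = 42. outer() shadows with index = 81.
Step 2: inner() returns enclosing index = 81. outer() = 81.
Step 3: result = 81 + global index (42) = 123

The answer is 123.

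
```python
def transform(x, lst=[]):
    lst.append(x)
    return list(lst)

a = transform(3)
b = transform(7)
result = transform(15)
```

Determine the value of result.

Step 1: Default list is shared. list() creates copies for return values.
Step 2: Internal list grows: [3] -> [3, 7] -> [3, 7, 15].
Step 3: result = [3, 7, 15]

The answer is [3, 7, 15].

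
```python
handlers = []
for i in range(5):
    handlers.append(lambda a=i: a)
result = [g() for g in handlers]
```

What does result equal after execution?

Step 1: Default arg a=i captures i at each iteration.
Step 2: Each lambda has its own default: 0, 1, ..., 4.
Step 3: result = [0, 1, 2, 3, 4]

The answer is [0, 1, 2, 3, 4].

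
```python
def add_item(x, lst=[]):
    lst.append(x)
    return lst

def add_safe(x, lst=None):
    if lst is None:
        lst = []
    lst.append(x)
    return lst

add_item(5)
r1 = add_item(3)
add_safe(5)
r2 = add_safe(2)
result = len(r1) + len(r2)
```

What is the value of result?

Step 1: add_item shares mutable default: after 2 calls, lst = [5, 3], len = 2.
Step 2: add_safe creates fresh list each time: r2 = [2], len = 1.
Step 3: result = 2 + 1 = 3

The answer is 3.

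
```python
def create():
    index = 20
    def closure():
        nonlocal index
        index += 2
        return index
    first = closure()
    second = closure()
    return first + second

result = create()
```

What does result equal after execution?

Step 1: index starts at 20.
Step 2: First call: index = 20 + 2 = 22, returns 22.
Step 3: Second call: index = 22 + 2 = 24, returns 24.
Step 4: result = 22 + 24 = 46

The answer is 46.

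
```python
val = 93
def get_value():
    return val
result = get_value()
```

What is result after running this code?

Step 1: val = 93 is defined in the global scope.
Step 2: get_value() looks up val. No local val exists, so Python checks the global scope via LEGB rule and finds val = 93.
Step 3: result = 93

The answer is 93.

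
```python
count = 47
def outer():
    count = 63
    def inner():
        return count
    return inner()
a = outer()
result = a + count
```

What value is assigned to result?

Step 1: outer() has local count = 63. inner() reads from enclosing.
Step 2: outer() returns 63. Global count = 47 unchanged.
Step 3: result = 63 + 47 = 110

The answer is 110.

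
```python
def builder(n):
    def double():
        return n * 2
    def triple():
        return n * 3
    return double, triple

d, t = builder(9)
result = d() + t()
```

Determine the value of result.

Step 1: Both closures capture the same n = 9.
Step 2: d() = 9 * 2 = 18, t() = 9 * 3 = 27.
Step 3: result = 18 + 27 = 45

The answer is 45.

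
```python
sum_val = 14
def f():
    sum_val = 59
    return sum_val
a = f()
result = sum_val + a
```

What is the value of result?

Step 1: Global sum_val = 14. f() returns local sum_val = 59.
Step 2: a = 59. Global sum_val still = 14.
Step 3: result = 14 + 59 = 73

The answer is 73.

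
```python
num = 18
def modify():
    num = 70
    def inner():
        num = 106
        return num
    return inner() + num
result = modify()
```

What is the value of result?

Step 1: modify() has local num = 70. inner() has local num = 106.
Step 2: inner() returns its local num = 106.
Step 3: modify() returns 106 + its own num (70) = 176

The answer is 176.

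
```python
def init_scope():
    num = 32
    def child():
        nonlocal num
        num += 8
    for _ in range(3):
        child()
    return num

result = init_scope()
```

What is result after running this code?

Step 1: num = 32.
Step 2: child() is called 3 times in a loop, each adding 8 via nonlocal.
Step 3: num = 32 + 8 * 3 = 56

The answer is 56.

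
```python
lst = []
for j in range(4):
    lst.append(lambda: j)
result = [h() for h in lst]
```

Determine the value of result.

Step 1: All 4 lambdas share the same variable j.
Step 2: After the loop, j = 3.
Step 3: Each call returns 3. result = [3, 3, 3, 3]

The answer is [3, 3, 3, 3].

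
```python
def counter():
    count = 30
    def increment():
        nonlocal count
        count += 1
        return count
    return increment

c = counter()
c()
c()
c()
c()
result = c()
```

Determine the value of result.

Step 1: counter() creates closure with count = 30.
Step 2: Each c() call increments count via nonlocal. After 5 calls: 30 + 5 = 35.
Step 3: result = 35

The answer is 35.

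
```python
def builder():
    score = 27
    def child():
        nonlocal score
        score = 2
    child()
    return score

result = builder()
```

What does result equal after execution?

Step 1: builder() sets score = 27.
Step 2: child() uses nonlocal to reassign score = 2.
Step 3: result = 2

The answer is 2.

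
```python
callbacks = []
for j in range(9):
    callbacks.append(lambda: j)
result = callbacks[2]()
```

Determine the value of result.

Step 1: The loop creates 9 lambdas, all referencing the same variable j.
Step 2: After the loop, j = 8 (final value).
Step 3: callbacks[2]() looks up j at call time and finds 8. This is the late binding gotcha. result = 8

The answer is 8.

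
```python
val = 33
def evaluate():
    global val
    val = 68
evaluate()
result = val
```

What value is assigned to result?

Step 1: val = 33 globally.
Step 2: evaluate() declares global val and sets it to 68.
Step 3: After evaluate(), global val = 68. result = 68

The answer is 68.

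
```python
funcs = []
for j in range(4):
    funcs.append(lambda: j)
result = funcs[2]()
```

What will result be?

Step 1: The loop creates 4 lambdas, all referencing the same variable j.
Step 2: After the loop, j = 3 (final value).
Step 3: funcs[2]() looks up j at call time and finds 3. This is the late binding gotcha. result = 3

The answer is 3.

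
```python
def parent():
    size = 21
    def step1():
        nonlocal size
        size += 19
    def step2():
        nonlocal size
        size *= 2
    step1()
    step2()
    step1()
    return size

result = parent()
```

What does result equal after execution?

Step 1: size = 21.
Step 2: step1(): size = 21 + 19 = 40.
Step 3: step2(): size = 40 * 2 = 80.
Step 4: step1(): size = 80 + 19 = 99. result = 99

The answer is 99.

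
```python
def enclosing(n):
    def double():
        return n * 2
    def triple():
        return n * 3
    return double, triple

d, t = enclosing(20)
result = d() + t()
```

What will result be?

Step 1: Both closures capture the same n = 20.
Step 2: d() = 20 * 2 = 40, t() = 20 * 3 = 60.
Step 3: result = 40 + 60 = 100

The answer is 100.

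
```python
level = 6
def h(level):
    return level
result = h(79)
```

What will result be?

Step 1: Global level = 6.
Step 2: h(79) takes parameter level = 79, which shadows the global.
Step 3: result = 79

The answer is 79.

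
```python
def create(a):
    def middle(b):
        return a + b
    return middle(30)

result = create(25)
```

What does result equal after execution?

Step 1: create(25) passes a = 25.
Step 2: middle(30) has b = 30, reads a = 25 from enclosing.
Step 3: result = 25 + 30 = 55

The answer is 55.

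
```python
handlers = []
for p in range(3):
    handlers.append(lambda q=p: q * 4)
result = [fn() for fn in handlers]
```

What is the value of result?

Step 1: Default arg q=p captures p at each iteration.
Step 2: handlers[k] has q defaulting to k, returns k * 4.
Step 3: result = [0, 4, 8]

The answer is [0, 4, 8].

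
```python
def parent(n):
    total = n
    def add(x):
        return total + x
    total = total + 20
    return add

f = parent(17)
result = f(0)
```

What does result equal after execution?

Step 1: parent(17) sets total = 17, then total = 17 + 20 = 37.
Step 2: Closures capture by reference, so add sees total = 37.
Step 3: f(0) returns 37 + 0 = 37

The answer is 37.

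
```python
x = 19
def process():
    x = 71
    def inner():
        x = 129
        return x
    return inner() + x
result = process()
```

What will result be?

Step 1: process() has local x = 71. inner() has local x = 129.
Step 2: inner() returns its local x = 129.
Step 3: process() returns 129 + its own x (71) = 200

The answer is 200.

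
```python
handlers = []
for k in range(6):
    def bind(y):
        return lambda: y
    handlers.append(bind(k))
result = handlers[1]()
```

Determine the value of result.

Step 1: bind(k) creates a new scope capturing y = k at call time.
Step 2: handlers[1] = bind(1), so its lambda captures y = 1.
Step 3: result = 1 (closure factory fixes late binding)

The answer is 1.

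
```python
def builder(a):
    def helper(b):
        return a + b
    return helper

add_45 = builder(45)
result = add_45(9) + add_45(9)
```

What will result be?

Step 1: add_45 captures a = 45.
Step 2: add_45(9) = 45 + 9 = 54, called twice.
Step 3: result = 54 + 54 = 108

The answer is 108.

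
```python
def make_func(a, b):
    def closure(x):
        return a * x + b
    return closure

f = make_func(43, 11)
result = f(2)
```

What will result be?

Step 1: make_func(43, 11) captures a = 43, b = 11.
Step 2: f(2) computes 43 * 2 + 11 = 97.
Step 3: result = 97

The answer is 97.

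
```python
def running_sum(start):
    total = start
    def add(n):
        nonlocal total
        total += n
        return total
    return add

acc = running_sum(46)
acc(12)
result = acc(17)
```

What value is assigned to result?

Step 1: running_sum(46) creates closure with total = 46.
Step 2: First acc(12): total = 46 + 12 = 58.
Step 3: Second acc(17): total = 58 + 17 = 75. result = 75

The answer is 75.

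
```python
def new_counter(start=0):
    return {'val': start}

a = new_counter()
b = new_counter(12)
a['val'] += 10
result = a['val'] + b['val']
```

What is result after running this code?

Step 1: new_counter() returns a new dict each call (immutable default 0).
Step 2: a = {'val': 0}, b = {'val': 12}.
Step 3: a['val'] += 10 = 10. result = 10 + 12 = 22

The answer is 22.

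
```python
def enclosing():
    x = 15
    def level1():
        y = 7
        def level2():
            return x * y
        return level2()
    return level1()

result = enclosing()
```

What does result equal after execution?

Step 1: x = 15 in enclosing. y = 7 in level1.
Step 2: level2() reads x = 15 and y = 7 from enclosing scopes.
Step 3: result = 15 * 7 = 105

The answer is 105.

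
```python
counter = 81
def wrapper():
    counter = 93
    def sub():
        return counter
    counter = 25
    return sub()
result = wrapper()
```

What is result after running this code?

Step 1: wrapper() sets counter = 93, then later counter = 25.
Step 2: sub() is called after counter is reassigned to 25. Closures capture variables by reference, not by value.
Step 3: result = 25

The answer is 25.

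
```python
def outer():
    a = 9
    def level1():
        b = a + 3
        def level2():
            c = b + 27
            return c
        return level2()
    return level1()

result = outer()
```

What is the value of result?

Step 1: a = 9. b = a + 3 = 12.
Step 2: c = b + 27 = 12 + 27 = 39.
Step 3: result = 39

The answer is 39.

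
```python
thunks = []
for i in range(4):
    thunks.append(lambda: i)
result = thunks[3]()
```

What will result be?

Step 1: The loop creates 4 lambdas, all referencing the same variable i.
Step 2: After the loop, i = 3 (final value).
Step 3: thunks[3]() looks up i at call time and finds 3. This is the late binding gotcha. result = 3

The answer is 3.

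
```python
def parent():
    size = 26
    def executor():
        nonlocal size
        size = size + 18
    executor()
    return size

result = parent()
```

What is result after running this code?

Step 1: parent() sets size = 26.
Step 2: executor() uses nonlocal to modify size in parent's scope: size = 26 + 18 = 44.
Step 3: parent() returns the modified size = 44

The answer is 44.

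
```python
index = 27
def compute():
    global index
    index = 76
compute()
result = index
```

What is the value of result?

Step 1: index = 27 globally.
Step 2: compute() declares global index and sets it to 76.
Step 3: After compute(), global index = 76. result = 76

The answer is 76.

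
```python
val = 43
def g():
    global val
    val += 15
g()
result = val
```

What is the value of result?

Step 1: val = 43 globally.
Step 2: g() modifies global val: val += 15 = 58.
Step 3: result = 58

The answer is 58.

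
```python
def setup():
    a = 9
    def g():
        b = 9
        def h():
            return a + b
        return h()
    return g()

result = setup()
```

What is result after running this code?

Step 1: setup() defines a = 9. g() defines b = 9.
Step 2: h() accesses both from enclosing scopes: a = 9, b = 9.
Step 3: result = 9 + 9 = 18

The answer is 18.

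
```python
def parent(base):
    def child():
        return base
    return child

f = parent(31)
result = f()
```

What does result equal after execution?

Step 1: parent(31) creates closure capturing base = 31.
Step 2: f() returns the captured base = 31.
Step 3: result = 31

The answer is 31.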